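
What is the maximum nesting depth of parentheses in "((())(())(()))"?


Input: "((())(())(()))"
Tracking depth:
  Position 0 '(': depth becomes 1
  Position 1 '(': depth becomes 2
  Position 2 '(': depth becomes 3
  Position 3 ')': depth becomes 2
  Position 4 ')': depth becomes 1
  Position 5 '(': depth becomes 2
  Position 6 '(': depth becomes 3
  Position 7 ')': depth becomes 2
  Position 8 ')': depth becomes 1
  Position 9 '(': depth becomes 2
  Position 10 '(': depth becomes 3
  Position 11 ')': depth becomes 2
  Position 12 ')': depth becomes 1
  Position 13 ')': depth becomes 0
Maximum depth reached: 3

3


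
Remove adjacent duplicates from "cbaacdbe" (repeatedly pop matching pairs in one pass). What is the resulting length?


Input: cbaacdbe
Stack-based adjacent duplicate removal:
  Read 'c': push. Stack: c
  Read 'b': push. Stack: cb
  Read 'a': push. Stack: cba
  Read 'a': matches stack top 'a' => pop. Stack: cb
  Read 'c': push. Stack: cbc
  Read 'd': push. Stack: cbcd
  Read 'b': push. Stack: cbcdb
  Read 'e': push. Stack: cbcdbe
Final stack: "cbcdbe" (length 6)

6


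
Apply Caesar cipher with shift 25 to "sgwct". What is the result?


Caesar cipher: shift "sgwct" by 25
  's' (pos 18) + 25 = pos 17 = 'r'
  'g' (pos 6) + 25 = pos 5 = 'f'
  'w' (pos 22) + 25 = pos 21 = 'v'
  'c' (pos 2) + 25 = pos 1 = 'b'
  't' (pos 19) + 25 = pos 18 = 's'
Result: rfvbs

rfvbs


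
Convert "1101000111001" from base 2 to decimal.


Input: "1101000111001" in base 2
Positional expansion:
  Digit '1' (value 1) x 2^12 = 4096
  Digit '1' (value 1) x 2^11 = 2048
  Digit '0' (value 0) x 2^10 = 0
  Digit '1' (value 1) x 2^9 = 512
  Digit '0' (value 0) x 2^8 = 0
  Digit '0' (value 0) x 2^7 = 0
  Digit '0' (value 0) x 2^6 = 0
  Digit '1' (value 1) x 2^5 = 32
  Digit '1' (value 1) x 2^4 = 16
  Digit '1' (value 1) x 2^3 = 8
  Digit '0' (value 0) x 2^2 = 0
  Digit '0' (value 0) x 2^1 = 0
  Digit '1' (value 1) x 2^0 = 1
Sum = 6713

6713


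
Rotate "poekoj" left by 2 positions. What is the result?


Input: "poekoj", rotate left by 2
First 2 characters: "po"
Remaining characters: "ekoj"
Concatenate remaining + first: "ekoj" + "po" = "ekojpo"

ekojpo


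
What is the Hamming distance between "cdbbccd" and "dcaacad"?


Comparing "cdbbccd" and "dcaacad" position by position:
  Position 0: 'c' vs 'd' => differ
  Position 1: 'd' vs 'c' => differ
  Position 2: 'b' vs 'a' => differ
  Position 3: 'b' vs 'a' => differ
  Position 4: 'c' vs 'c' => same
  Position 5: 'c' vs 'a' => differ
  Position 6: 'd' vs 'd' => same
Total differences (Hamming distance): 5

5


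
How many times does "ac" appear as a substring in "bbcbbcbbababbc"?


Searching for "ac" in "bbcbbcbbababbc"
Scanning each position:
  Position 0: "bb" => no
  Position 1: "bc" => no
  Position 2: "cb" => no
  Position 3: "bb" => no
  Position 4: "bc" => no
  Position 5: "cb" => no
  Position 6: "bb" => no
  Position 7: "ba" => no
  Position 8: "ab" => no
  Position 9: "ba" => no
  Position 10: "ab" => no
  Position 11: "bb" => no
  Position 12: "bc" => no
Total occurrences: 0

0


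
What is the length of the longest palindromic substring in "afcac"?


Input: "afcac"
Checking substrings for palindromes:
  [2:5] "cac" (len 3) => palindrome
Longest palindromic substring: "cac" with length 3

3


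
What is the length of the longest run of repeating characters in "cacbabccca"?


Input: "cacbabccca"
Scanning for longest run:
  Position 1 ('a'): new char, reset run to 1
  Position 2 ('c'): new char, reset run to 1
  Position 3 ('b'): new char, reset run to 1
  Position 4 ('a'): new char, reset run to 1
  Position 5 ('b'): new char, reset run to 1
  Position 6 ('c'): new char, reset run to 1
  Position 7 ('c'): continues run of 'c', length=2
  Position 8 ('c'): continues run of 'c', length=3
  Position 9 ('a'): new char, reset run to 1
Longest run: 'c' with length 3

3


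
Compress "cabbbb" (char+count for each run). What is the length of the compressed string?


Input: cabbbb
Runs:
  'c' x 1 => "c1"
  'a' x 1 => "a1"
  'b' x 4 => "b4"
Compressed: "c1a1b4"
Compressed length: 6

6


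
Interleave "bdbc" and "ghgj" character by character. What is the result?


Interleaving "bdbc" and "ghgj":
  Position 0: 'b' from first, 'g' from second => "bg"
  Position 1: 'd' from first, 'h' from second => "dh"
  Position 2: 'b' from first, 'g' from second => "bg"
  Position 3: 'c' from first, 'j' from second => "cj"
Result: bgdhbgcj

bgdhbgcj


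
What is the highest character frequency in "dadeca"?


Input: dadeca
Character counts:
  'a': 2
  'c': 1
  'd': 2
  'e': 1
Maximum frequency: 2

2


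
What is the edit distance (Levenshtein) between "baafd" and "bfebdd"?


Computing edit distance: "baafd" -> "bfebdd"
DP table:
           b    f    e    b    d    d
      0    1    2    3    4    5    6
  b   1    0    1    2    3    4    5
  a   2    1    1    2    3    4    5
  a   3    2    2    2    3    4    5
  f   4    3    2    3    3    4    5
  d   5    4    3    3    4    3    4
Edit distance = dp[5][6] = 4

4


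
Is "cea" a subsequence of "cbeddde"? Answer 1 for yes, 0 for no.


Check if "cea" is a subsequence of "cbeddde"
Greedy scan:
  Position 0 ('c'): matches sub[0] = 'c'
  Position 1 ('b'): no match needed
  Position 2 ('e'): matches sub[1] = 'e'
  Position 3 ('d'): no match needed
  Position 4 ('d'): no match needed
  Position 5 ('d'): no match needed
  Position 6 ('e'): no match needed
Only matched 2/3 characters => not a subsequence

0


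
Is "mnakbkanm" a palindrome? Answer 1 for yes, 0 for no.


Input: mnakbkanm
Reversed: mnakbkanm
  Compare pos 0 ('m') with pos 8 ('m'): match
  Compare pos 1 ('n') with pos 7 ('n'): match
  Compare pos 2 ('a') with pos 6 ('a'): match
  Compare pos 3 ('k') with pos 5 ('k'): match
Result: palindrome

1


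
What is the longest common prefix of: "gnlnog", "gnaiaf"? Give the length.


Words: gnlnog, gnaiaf
  Position 0: all 'g' => match
  Position 1: all 'n' => match
  Position 2: ('l', 'a') => mismatch, stop
LCP = "gn" (length 2)

2


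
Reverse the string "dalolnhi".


Input: dalolnhi
Reading characters right to left:
  Position 7: 'i'
  Position 6: 'h'
  Position 5: 'n'
  Position 4: 'l'
  Position 3: 'o'
  Position 2: 'l'
  Position 1: 'a'
  Position 0: 'd'
Reversed: ihnlolad

ihnlolad


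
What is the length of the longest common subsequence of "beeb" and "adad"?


LCS of "beeb" and "adad"
DP table:
           a    d    a    d
      0    0    0    0    0
  b   0    0    0    0    0
  e   0    0    0    0    0
  e   0    0    0    0    0
  b   0    0    0    0    0
LCS length = dp[4][4] = 0

0


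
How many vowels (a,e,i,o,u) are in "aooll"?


Input: aooll
Checking each character:
  'a' at position 0: vowel (running total: 1)
  'o' at position 1: vowel (running total: 2)
  'o' at position 2: vowel (running total: 3)
  'l' at position 3: consonant
  'l' at position 4: consonant
Total vowels: 3

3


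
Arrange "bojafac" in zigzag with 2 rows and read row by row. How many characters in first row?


Zigzag "bojafac" into 2 rows:
Placing characters:
  'b' => row 0
  'o' => row 1
  'j' => row 0
  'a' => row 1
  'f' => row 0
  'a' => row 1
  'c' => row 0
Rows:
  Row 0: "bjfc"
  Row 1: "oaa"
First row length: 4

4


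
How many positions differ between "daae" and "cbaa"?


Comparing "daae" and "cbaa" position by position:
  Position 0: 'd' vs 'c' => DIFFER
  Position 1: 'a' vs 'b' => DIFFER
  Position 2: 'a' vs 'a' => same
  Position 3: 'e' vs 'a' => DIFFER
Positions that differ: 3

3


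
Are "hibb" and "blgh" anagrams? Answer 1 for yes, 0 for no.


Strings: "hibb", "blgh"
Sorted first:  bbhi
Sorted second: bghl
Differ at position 1: 'b' vs 'g' => not anagrams

0


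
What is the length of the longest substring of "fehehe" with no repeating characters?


Input: "fehehe"
Sliding window (track last position of each char):
  Position 0 ('f'): window [0,0] length 1 -- new best
  Position 1 ('e'): window [0,1] length 2 -- new best
  Position 2 ('h'): window [0,2] length 3 -- new best
  Position 3 ('e'): repeat (last at 1), move window start to 2
  Position 3 ('e'): window [2,3] length 2
  Position 4 ('h'): repeat (last at 2), move window start to 3
  Position 4 ('h'): window [3,4] length 2
  Position 5 ('e'): repeat (last at 3), move window start to 4
  Position 5 ('e'): window [4,5] length 2
Longest substring with no repeats: "feh" with length 3

3


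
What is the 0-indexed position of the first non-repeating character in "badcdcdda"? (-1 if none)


Input: badcdcdda
Character frequencies:
  'a': 2
  'b': 1
  'c': 2
  'd': 4
Scanning left to right for freq == 1:
  Position 0 ('b'): unique! => answer = 0

0


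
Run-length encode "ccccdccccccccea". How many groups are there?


Input: ccccdccccccccea
Scanning for consecutive runs:
  Group 1: 'c' x 4 (positions 0-3)
  Group 2: 'd' x 1 (positions 4-4)
  Group 3: 'c' x 8 (positions 5-12)
  Group 4: 'e' x 1 (positions 13-13)
  Group 5: 'a' x 1 (positions 14-14)
Total groups: 5

5


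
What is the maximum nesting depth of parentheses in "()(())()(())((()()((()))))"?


Input: "()(())()(())((()()((()))))"
Tracking depth:
  Position 0 '(': depth becomes 1
  Position 1 ')': depth becomes 0
  Position 2 '(': depth becomes 1
  Position 3 '(': depth becomes 2
  Position 4 ')': depth becomes 1
  Position 5 ')': depth becomes 0
  Position 6 '(': depth becomes 1
  Position 7 ')': depth becomes 0
  Position 8 '(': depth becomes 1
  Position 9 '(': depth becomes 2
  Position 10 ')': depth becomes 1
  Position 11 ')': depth becomes 0
  Position 12 '(': depth becomes 1
  Position 13 '(': depth becomes 2
  Position 14 '(': depth becomes 3
  Position 15 ')': depth becomes 2
  Position 16 '(': depth becomes 3
  Position 17 ')': depth becomes 2
  Position 18 '(': depth becomes 3
  Position 19 '(': depth becomes 4
  Position 20 '(': depth becomes 5
  Position 21 ')': depth becomes 4
  Position 22 ')': depth becomes 3
  Position 23 ')': depth becomes 2
  Position 24 ')': depth becomes 1
  Position 25 ')': depth becomes 0
Maximum depth reached: 5

5


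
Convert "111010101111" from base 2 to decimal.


Input: "111010101111" in base 2
Positional expansion:
  Digit '1' (value 1) x 2^11 = 2048
  Digit '1' (value 1) x 2^10 = 1024
  Digit '1' (value 1) x 2^9 = 512
  Digit '0' (value 0) x 2^8 = 0
  Digit '1' (value 1) x 2^7 = 128
  Digit '0' (value 0) x 2^6 = 0
  Digit '1' (value 1) x 2^5 = 32
  Digit '0' (value 0) x 2^4 = 0
  Digit '1' (value 1) x 2^3 = 8
  Digit '1' (value 1) x 2^2 = 4
  Digit '1' (value 1) x 2^1 = 2
  Digit '1' (value 1) x 2^0 = 1
Sum = 3759

3759


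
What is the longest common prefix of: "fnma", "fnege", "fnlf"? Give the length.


Words: fnma, fnege, fnlf
  Position 0: all 'f' => match
  Position 1: all 'n' => match
  Position 2: ('m', 'e', 'l') => mismatch, stop
LCP = "fn" (length 2)

2


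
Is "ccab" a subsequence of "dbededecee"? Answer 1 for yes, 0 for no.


Check if "ccab" is a subsequence of "dbededecee"
Greedy scan:
  Position 0 ('d'): no match needed
  Position 1 ('b'): no match needed
  Position 2 ('e'): no match needed
  Position 3 ('d'): no match needed
  Position 4 ('e'): no match needed
  Position 5 ('d'): no match needed
  Position 6 ('e'): no match needed
  Position 7 ('c'): matches sub[0] = 'c'
  Position 8 ('e'): no match needed
  Position 9 ('e'): no match needed
Only matched 1/4 characters => not a subsequence

0


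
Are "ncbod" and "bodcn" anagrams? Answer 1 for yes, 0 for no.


Strings: "ncbod", "bodcn"
Sorted first:  bcdno
Sorted second: bcdno
Sorted forms match => anagrams

1


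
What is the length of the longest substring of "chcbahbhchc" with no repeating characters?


Input: "chcbahbhchc"
Sliding window (track last position of each char):
  Position 0 ('c'): window [0,0] length 1 -- new best
  Position 1 ('h'): window [0,1] length 2 -- new best
  Position 2 ('c'): repeat (last at 0), move window start to 1
  Position 2 ('c'): window [1,2] length 2
  Position 3 ('b'): window [1,3] length 3 -- new best
  Position 4 ('a'): window [1,4] length 4 -- new best
  Position 5 ('h'): repeat (last at 1), move window start to 2
  Position 5 ('h'): window [2,5] length 4
  Position 6 ('b'): repeat (last at 3), move window start to 4
  Position 6 ('b'): window [4,6] length 3
  Position 7 ('h'): repeat (last at 5), move window start to 6
  Position 7 ('h'): window [6,7] length 2
  Position 8 ('c'): window [6,8] length 3
  Position 9 ('h'): repeat (last at 7), move window start to 8
  Position 9 ('h'): window [8,9] length 2
  Position 10 ('c'): repeat (last at 8), move window start to 9
  Position 10 ('c'): window [9,10] length 2
Longest substring with no repeats: "hcba" with length 4

4


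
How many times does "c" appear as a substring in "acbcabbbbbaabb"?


Searching for "c" in "acbcabbbbbaabb"
Scanning each position:
  Position 0: "a" => no
  Position 1: "c" => MATCH
  Position 2: "b" => no
  Position 3: "c" => MATCH
  Position 4: "a" => no
  Position 5: "b" => no
  Position 6: "b" => no
  Position 7: "b" => no
  Position 8: "b" => no
  Position 9: "b" => no
  Position 10: "a" => no
  Position 11: "a" => no
  Position 12: "b" => no
  Position 13: "b" => no
Total occurrences: 2

2


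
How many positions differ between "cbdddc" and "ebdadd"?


Comparing "cbdddc" and "ebdadd" position by position:
  Position 0: 'c' vs 'e' => DIFFER
  Position 1: 'b' vs 'b' => same
  Position 2: 'd' vs 'd' => same
  Position 3: 'd' vs 'a' => DIFFER
  Position 4: 'd' vs 'd' => same
  Position 5: 'c' vs 'd' => DIFFER
Positions that differ: 3

3


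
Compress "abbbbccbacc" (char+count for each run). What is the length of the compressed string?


Input: abbbbccbacc
Runs:
  'a' x 1 => "a1"
  'b' x 4 => "b4"
  'c' x 2 => "c2"
  'b' x 1 => "b1"
  'a' x 1 => "a1"
  'c' x 2 => "c2"
Compressed: "a1b4c2b1a1c2"
Compressed length: 12

12


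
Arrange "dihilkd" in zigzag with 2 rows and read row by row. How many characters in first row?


Zigzag "dihilkd" into 2 rows:
Placing characters:
  'd' => row 0
  'i' => row 1
  'h' => row 0
  'i' => row 1
  'l' => row 0
  'k' => row 1
  'd' => row 0
Rows:
  Row 0: "dhld"
  Row 1: "iik"
First row length: 4

4


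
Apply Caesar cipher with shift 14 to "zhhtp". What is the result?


Caesar cipher: shift "zhhtp" by 14
  'z' (pos 25) + 14 = pos 13 = 'n'
  'h' (pos 7) + 14 = pos 21 = 'v'
  'h' (pos 7) + 14 = pos 21 = 'v'
  't' (pos 19) + 14 = pos 7 = 'h'
  'p' (pos 15) + 14 = pos 3 = 'd'
Result: nvvhd

nvvhd


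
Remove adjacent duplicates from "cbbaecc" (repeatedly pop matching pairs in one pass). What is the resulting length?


Input: cbbaecc
Stack-based adjacent duplicate removal:
  Read 'c': push. Stack: c
  Read 'b': push. Stack: cb
  Read 'b': matches stack top 'b' => pop. Stack: c
  Read 'a': push. Stack: ca
  Read 'e': push. Stack: cae
  Read 'c': push. Stack: caec
  Read 'c': matches stack top 'c' => pop. Stack: cae
Final stack: "cae" (length 3)

3


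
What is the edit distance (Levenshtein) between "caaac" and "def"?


Computing edit distance: "caaac" -> "def"
DP table:
           d    e    f
      0    1    2    3
  c   1    1    2    3
  a   2    2    2    3
  a   3    3    3    3
  a   4    4    4    4
  c   5    5    5    5
Edit distance = dp[5][3] = 5

5


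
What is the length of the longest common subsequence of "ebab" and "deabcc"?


LCS of "ebab" and "deabcc"
DP table:
           d    e    a    b    c    c
      0    0    0    0    0    0    0
  e   0    0    1    1    1    1    1
  b   0    0    1    1    2    2    2
  a   0    0    1    2    2    2    2
  b   0    0    1    2    3    3    3
LCS length = dp[4][6] = 3

3


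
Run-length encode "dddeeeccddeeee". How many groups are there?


Input: dddeeeccddeeee
Scanning for consecutive runs:
  Group 1: 'd' x 3 (positions 0-2)
  Group 2: 'e' x 3 (positions 3-5)
  Group 3: 'c' x 2 (positions 6-7)
  Group 4: 'd' x 2 (positions 8-9)
  Group 5: 'e' x 4 (positions 10-13)
Total groups: 5

5


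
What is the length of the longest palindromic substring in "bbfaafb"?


Input: "bbfaafb"
Checking substrings for palindromes:
  [1:7] "bfaafb" (len 6) => palindrome
  [2:6] "faaf" (len 4) => palindrome
  [0:2] "bb" (len 2) => palindrome
  [3:5] "aa" (len 2) => palindrome
Longest palindromic substring: "bfaafb" with length 6

6


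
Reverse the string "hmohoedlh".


Input: hmohoedlh
Reading characters right to left:
  Position 8: 'h'
  Position 7: 'l'
  Position 6: 'd'
  Position 5: 'e'
  Position 4: 'o'
  Position 3: 'h'
  Position 2: 'o'
  Position 1: 'm'
  Position 0: 'h'
Reversed: hldeohomh

hldeohomh


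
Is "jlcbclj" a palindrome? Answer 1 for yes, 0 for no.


Input: jlcbclj
Reversed: jlcbclj
  Compare pos 0 ('j') with pos 6 ('j'): match
  Compare pos 1 ('l') with pos 5 ('l'): match
  Compare pos 2 ('c') with pos 4 ('c'): match
Result: palindrome

1


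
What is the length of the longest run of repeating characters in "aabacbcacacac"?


Input: "aabacbcacacac"
Scanning for longest run:
  Position 1 ('a'): continues run of 'a', length=2
  Position 2 ('b'): new char, reset run to 1
  Position 3 ('a'): new char, reset run to 1
  Position 4 ('c'): new char, reset run to 1
  Position 5 ('b'): new char, reset run to 1
  Position 6 ('c'): new char, reset run to 1
  Position 7 ('a'): new char, reset run to 1
  Position 8 ('c'): new char, reset run to 1
  Position 9 ('a'): new char, reset run to 1
  Position 10 ('c'): new char, reset run to 1
  Position 11 ('a'): new char, reset run to 1
  Position 12 ('c'): new char, reset run to 1
Longest run: 'a' with length 2

2


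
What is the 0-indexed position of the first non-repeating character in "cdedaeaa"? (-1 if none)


Input: cdedaeaa
Character frequencies:
  'a': 3
  'c': 1
  'd': 2
  'e': 2
Scanning left to right for freq == 1:
  Position 0 ('c'): unique! => answer = 0

0


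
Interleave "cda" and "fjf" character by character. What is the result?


Interleaving "cda" and "fjf":
  Position 0: 'c' from first, 'f' from second => "cf"
  Position 1: 'd' from first, 'j' from second => "dj"
  Position 2: 'a' from first, 'f' from second => "af"
Result: cfdjaf

cfdjaf


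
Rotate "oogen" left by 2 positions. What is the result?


Input: "oogen", rotate left by 2
First 2 characters: "oo"
Remaining characters: "gen"
Concatenate remaining + first: "gen" + "oo" = "genoo"

genoo


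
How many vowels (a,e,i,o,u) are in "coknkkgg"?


Input: coknkkgg
Checking each character:
  'c' at position 0: consonant
  'o' at position 1: vowel (running total: 1)
  'k' at position 2: consonant
  'n' at position 3: consonant
  'k' at position 4: consonant
  'k' at position 5: consonant
  'g' at position 6: consonant
  'g' at position 7: consonant
Total vowels: 1

1


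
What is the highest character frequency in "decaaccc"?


Input: decaaccc
Character counts:
  'a': 2
  'c': 4
  'd': 1
  'e': 1
Maximum frequency: 4

4


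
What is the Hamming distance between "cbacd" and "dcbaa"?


Comparing "cbacd" and "dcbaa" position by position:
  Position 0: 'c' vs 'd' => differ
  Position 1: 'b' vs 'c' => differ
  Position 2: 'a' vs 'b' => differ
  Position 3: 'c' vs 'a' => differ
  Position 4: 'd' vs 'a' => differ
Total differences (Hamming distance): 5

5


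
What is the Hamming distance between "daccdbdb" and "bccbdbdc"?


Comparing "daccdbdb" and "bccbdbdc" position by position:
  Position 0: 'd' vs 'b' => differ
  Position 1: 'a' vs 'c' => differ
  Position 2: 'c' vs 'c' => same
  Position 3: 'c' vs 'b' => differ
  Position 4: 'd' vs 'd' => same
  Position 5: 'b' vs 'b' => same
  Position 6: 'd' vs 'd' => same
  Position 7: 'b' vs 'c' => differ
Total differences (Hamming distance): 4

4


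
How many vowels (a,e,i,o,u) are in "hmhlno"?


Input: hmhlno
Checking each character:
  'h' at position 0: consonant
  'm' at position 1: consonant
  'h' at position 2: consonant
  'l' at position 3: consonant
  'n' at position 4: consonant
  'o' at position 5: vowel (running total: 1)
Total vowels: 1

1


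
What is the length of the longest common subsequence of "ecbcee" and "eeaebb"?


LCS of "ecbcee" and "eeaebb"
DP table:
           e    e    a    e    b    b
      0    0    0    0    0    0    0
  e   0    1    1    1    1    1    1
  c   0    1    1    1    1    1    1
  b   0    1    1    1    1    2    2
  c   0    1    1    1    1    2    2
  e   0    1    2    2    2    2    2
  e   0    1    2    2    3    3    3
LCS length = dp[6][6] = 3

3


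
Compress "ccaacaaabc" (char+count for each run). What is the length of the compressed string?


Input: ccaacaaabc
Runs:
  'c' x 2 => "c2"
  'a' x 2 => "a2"
  'c' x 1 => "c1"
  'a' x 3 => "a3"
  'b' x 1 => "b1"
  'c' x 1 => "c1"
Compressed: "c2a2c1a3b1c1"
Compressed length: 12

12


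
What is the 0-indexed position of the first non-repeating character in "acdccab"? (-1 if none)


Input: acdccab
Character frequencies:
  'a': 2
  'b': 1
  'c': 3
  'd': 1
Scanning left to right for freq == 1:
  Position 0 ('a'): freq=2, skip
  Position 1 ('c'): freq=3, skip
  Position 2 ('d'): unique! => answer = 2

2


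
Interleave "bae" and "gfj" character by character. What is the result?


Interleaving "bae" and "gfj":
  Position 0: 'b' from first, 'g' from second => "bg"
  Position 1: 'a' from first, 'f' from second => "af"
  Position 2: 'e' from first, 'j' from second => "ej"
Result: bgafej

bgafej


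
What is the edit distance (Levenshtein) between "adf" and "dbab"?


Computing edit distance: "adf" -> "dbab"
DP table:
           d    b    a    b
      0    1    2    3    4
  a   1    1    2    2    3
  d   2    1    2    3    3
  f   3    2    2    3    4
Edit distance = dp[3][4] = 4

4


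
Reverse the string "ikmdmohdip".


Input: ikmdmohdip
Reading characters right to left:
  Position 9: 'p'
  Position 8: 'i'
  Position 7: 'd'
  Position 6: 'h'
  Position 5: 'o'
  Position 4: 'm'
  Position 3: 'd'
  Position 2: 'm'
  Position 1: 'k'
  Position 0: 'i'
Reversed: pidhomdmki

pidhomdmki


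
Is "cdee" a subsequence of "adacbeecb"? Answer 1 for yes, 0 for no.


Check if "cdee" is a subsequence of "adacbeecb"
Greedy scan:
  Position 0 ('a'): no match needed
  Position 1 ('d'): no match needed
  Position 2 ('a'): no match needed
  Position 3 ('c'): matches sub[0] = 'c'
  Position 4 ('b'): no match needed
  Position 5 ('e'): no match needed
  Position 6 ('e'): no match needed
  Position 7 ('c'): no match needed
  Position 8 ('b'): no match needed
Only matched 1/4 characters => not a subsequence

0


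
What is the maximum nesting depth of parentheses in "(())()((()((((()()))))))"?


Input: "(())()((()((((()()))))))"
Tracking depth:
  Position 0 '(': depth becomes 1
  Position 1 '(': depth becomes 2
  Position 2 ')': depth becomes 1
  Position 3 ')': depth becomes 0
  Position 4 '(': depth becomes 1
  Position 5 ')': depth becomes 0
  Position 6 '(': depth becomes 1
  Position 7 '(': depth becomes 2
  Position 8 '(': depth becomes 3
  Position 9 ')': depth becomes 2
  Position 10 '(': depth becomes 3
  Position 11 '(': depth becomes 4
  Position 12 '(': depth becomes 5
  Position 13 '(': depth becomes 6
  Position 14 '(': depth becomes 7
  Position 15 ')': depth becomes 6
  Position 16 '(': depth becomes 7
  Position 17 ')': depth becomes 6
  Position 18 ')': depth becomes 5
  Position 19 ')': depth becomes 4
  Position 20 ')': depth becomes 3
  Position 21 ')': depth becomes 2
  Position 22 ')': depth becomes 1
  Position 23 ')': depth becomes 0
Maximum depth reached: 7

7


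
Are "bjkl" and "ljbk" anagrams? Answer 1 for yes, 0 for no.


Strings: "bjkl", "ljbk"
Sorted first:  bjkl
Sorted second: bjkl
Sorted forms match => anagrams

1


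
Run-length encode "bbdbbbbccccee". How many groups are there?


Input: bbdbbbbccccee
Scanning for consecutive runs:
  Group 1: 'b' x 2 (positions 0-1)
  Group 2: 'd' x 1 (positions 2-2)
  Group 3: 'b' x 4 (positions 3-6)
  Group 4: 'c' x 4 (positions 7-10)
  Group 5: 'e' x 2 (positions 11-12)
Total groups: 5

5


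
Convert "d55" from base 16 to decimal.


Input: "d55" in base 16
Positional expansion:
  Digit 'd' (value 13) x 16^2 = 3328
  Digit '5' (value 5) x 16^1 = 80
  Digit '5' (value 5) x 16^0 = 5
Sum = 3413

3413


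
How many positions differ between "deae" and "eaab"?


Comparing "deae" and "eaab" position by position:
  Position 0: 'd' vs 'e' => DIFFER
  Position 1: 'e' vs 'a' => DIFFER
  Position 2: 'a' vs 'a' => same
  Position 3: 'e' vs 'b' => DIFFER
Positions that differ: 3

3


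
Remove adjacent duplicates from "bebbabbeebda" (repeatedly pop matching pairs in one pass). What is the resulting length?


Input: bebbabbeebda
Stack-based adjacent duplicate removal:
  Read 'b': push. Stack: b
  Read 'e': push. Stack: be
  Read 'b': push. Stack: beb
  Read 'b': matches stack top 'b' => pop. Stack: be
  Read 'a': push. Stack: bea
  Read 'b': push. Stack: beab
  Read 'b': matches stack top 'b' => pop. Stack: bea
  Read 'e': push. Stack: beae
  Read 'e': matches stack top 'e' => pop. Stack: bea
  Read 'b': push. Stack: beab
  Read 'd': push. Stack: beabd
  Read 'a': push. Stack: beabda
Final stack: "beabda" (length 6)

6


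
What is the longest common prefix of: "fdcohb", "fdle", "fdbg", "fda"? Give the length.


Words: fdcohb, fdle, fdbg, fda
  Position 0: all 'f' => match
  Position 1: all 'd' => match
  Position 2: ('c', 'l', 'b', 'a') => mismatch, stop
LCP = "fd" (length 2)

2


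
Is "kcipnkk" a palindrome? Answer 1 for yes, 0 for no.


Input: kcipnkk
Reversed: kknpick
  Compare pos 0 ('k') with pos 6 ('k'): match
  Compare pos 1 ('c') with pos 5 ('k'): MISMATCH
  Compare pos 2 ('i') with pos 4 ('n'): MISMATCH
Result: not a palindrome

0


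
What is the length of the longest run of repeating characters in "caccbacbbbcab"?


Input: "caccbacbbbcab"
Scanning for longest run:
  Position 1 ('a'): new char, reset run to 1
  Position 2 ('c'): new char, reset run to 1
  Position 3 ('c'): continues run of 'c', length=2
  Position 4 ('b'): new char, reset run to 1
  Position 5 ('a'): new char, reset run to 1
  Position 6 ('c'): new char, reset run to 1
  Position 7 ('b'): new char, reset run to 1
  Position 8 ('b'): continues run of 'b', length=2
  Position 9 ('b'): continues run of 'b', length=3
  Position 10 ('c'): new char, reset run to 1
  Position 11 ('a'): new char, reset run to 1
  Position 12 ('b'): new char, reset run to 1
Longest run: 'b' with length 3

3


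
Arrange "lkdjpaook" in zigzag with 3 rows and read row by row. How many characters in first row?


Zigzag "lkdjpaook" into 3 rows:
Placing characters:
  'l' => row 0
  'k' => row 1
  'd' => row 2
  'j' => row 1
  'p' => row 0
  'a' => row 1
  'o' => row 2
  'o' => row 1
  'k' => row 0
Rows:
  Row 0: "lpk"
  Row 1: "kjao"
  Row 2: "do"
First row length: 3

3


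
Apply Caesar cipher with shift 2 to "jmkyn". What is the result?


Caesar cipher: shift "jmkyn" by 2
  'j' (pos 9) + 2 = pos 11 = 'l'
  'm' (pos 12) + 2 = pos 14 = 'o'
  'k' (pos 10) + 2 = pos 12 = 'm'
  'y' (pos 24) + 2 = pos 0 = 'a'
  'n' (pos 13) + 2 = pos 15 = 'p'
Result: lomap

lomap


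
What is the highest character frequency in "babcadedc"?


Input: babcadedc
Character counts:
  'a': 2
  'b': 2
  'c': 2
  'd': 2
  'e': 1
Maximum frequency: 2

2


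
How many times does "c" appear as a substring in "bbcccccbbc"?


Searching for "c" in "bbcccccbbc"
Scanning each position:
  Position 0: "b" => no
  Position 1: "b" => no
  Position 2: "c" => MATCH
  Position 3: "c" => MATCH
  Position 4: "c" => MATCH
  Position 5: "c" => MATCH
  Position 6: "c" => MATCH
  Position 7: "b" => no
  Position 8: "b" => no
  Position 9: "c" => MATCH
Total occurrences: 6

6


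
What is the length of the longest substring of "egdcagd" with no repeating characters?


Input: "egdcagd"
Sliding window (track last position of each char):
  Position 0 ('e'): window [0,0] length 1 -- new best
  Position 1 ('g'): window [0,1] length 2 -- new best
  Position 2 ('d'): window [0,2] length 3 -- new best
  Position 3 ('c'): window [0,3] length 4 -- new best
  Position 4 ('a'): window [0,4] length 5 -- new best
  Position 5 ('g'): repeat (last at 1), move window start to 2
  Position 5 ('g'): window [2,5] length 4
  Position 6 ('d'): repeat (last at 2), move window start to 3
  Position 6 ('d'): window [3,6] length 4
Longest substring with no repeats: "egdca" with length 5

5


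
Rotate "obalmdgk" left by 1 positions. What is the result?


Input: "obalmdgk", rotate left by 1
First 1 characters: "o"
Remaining characters: "balmdgk"
Concatenate remaining + first: "balmdgk" + "o" = "balmdgko"

balmdgko


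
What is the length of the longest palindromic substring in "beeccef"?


Input: "beeccef"
Checking substrings for palindromes:
  [2:6] "ecce" (len 4) => palindrome
  [1:3] "ee" (len 2) => palindrome
  [3:5] "cc" (len 2) => palindrome
Longest palindromic substring: "ecce" with length 4

4


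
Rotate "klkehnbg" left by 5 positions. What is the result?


Input: "klkehnbg", rotate left by 5
First 5 characters: "klkeh"
Remaining characters: "nbg"
Concatenate remaining + first: "nbg" + "klkeh" = "nbgklkeh"

nbgklkeh


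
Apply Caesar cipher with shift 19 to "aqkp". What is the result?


Caesar cipher: shift "aqkp" by 19
  'a' (pos 0) + 19 = pos 19 = 't'
  'q' (pos 16) + 19 = pos 9 = 'j'
  'k' (pos 10) + 19 = pos 3 = 'd'
  'p' (pos 15) + 19 = pos 8 = 'i'
Result: tjdi

tjdi


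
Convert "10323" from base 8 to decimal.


Input: "10323" in base 8
Positional expansion:
  Digit '1' (value 1) x 8^4 = 4096
  Digit '0' (value 0) x 8^3 = 0
  Digit '3' (value 3) x 8^2 = 192
  Digit '2' (value 2) x 8^1 = 16
  Digit '3' (value 3) x 8^0 = 3
Sum = 4307

4307


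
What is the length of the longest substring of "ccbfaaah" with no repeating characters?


Input: "ccbfaaah"
Sliding window (track last position of each char):
  Position 0 ('c'): window [0,0] length 1 -- new best
  Position 1 ('c'): repeat (last at 0), move window start to 1
  Position 1 ('c'): window [1,1] length 1
  Position 2 ('b'): window [1,2] length 2 -- new best
  Position 3 ('f'): window [1,3] length 3 -- new best
  Position 4 ('a'): window [1,4] length 4 -- new best
  Position 5 ('a'): repeat (last at 4), move window start to 5
  Position 5 ('a'): window [5,5] length 1
  Position 6 ('a'): repeat (last at 5), move window start to 6
  Position 6 ('a'): window [6,6] length 1
  Position 7 ('h'): window [6,7] length 2
Longest substring with no repeats: "cbfa" with length 4

4


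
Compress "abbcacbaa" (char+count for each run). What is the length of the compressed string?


Input: abbcacbaa
Runs:
  'a' x 1 => "a1"
  'b' x 2 => "b2"
  'c' x 1 => "c1"
  'a' x 1 => "a1"
  'c' x 1 => "c1"
  'b' x 1 => "b1"
  'a' x 2 => "a2"
Compressed: "a1b2c1a1c1b1a2"
Compressed length: 14

14


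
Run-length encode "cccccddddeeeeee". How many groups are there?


Input: cccccddddeeeeee
Scanning for consecutive runs:
  Group 1: 'c' x 5 (positions 0-4)
  Group 2: 'd' x 4 (positions 5-8)
  Group 3: 'e' x 6 (positions 9-14)
Total groups: 3

3


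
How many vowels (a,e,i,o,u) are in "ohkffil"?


Input: ohkffil
Checking each character:
  'o' at position 0: vowel (running total: 1)
  'h' at position 1: consonant
  'k' at position 2: consonant
  'f' at position 3: consonant
  'f' at position 4: consonant
  'i' at position 5: vowel (running total: 2)
  'l' at position 6: consonant
Total vowels: 2

2


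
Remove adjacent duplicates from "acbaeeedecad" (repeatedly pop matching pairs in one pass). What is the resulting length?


Input: acbaeeedecad
Stack-based adjacent duplicate removal:
  Read 'a': push. Stack: a
  Read 'c': push. Stack: ac
  Read 'b': push. Stack: acb
  Read 'a': push. Stack: acba
  Read 'e': push. Stack: acbae
  Read 'e': matches stack top 'e' => pop. Stack: acba
  Read 'e': push. Stack: acbae
  Read 'd': push. Stack: acbaed
  Read 'e': push. Stack: acbaede
  Read 'c': push. Stack: acbaedec
  Read 'a': push. Stack: acbaedeca
  Read 'd': push. Stack: acbaedecad
Final stack: "acbaedecad" (length 10)

10


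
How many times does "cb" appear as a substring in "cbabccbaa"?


Searching for "cb" in "cbabccbaa"
Scanning each position:
  Position 0: "cb" => MATCH
  Position 1: "ba" => no
  Position 2: "ab" => no
  Position 3: "bc" => no
  Position 4: "cc" => no
  Position 5: "cb" => MATCH
  Position 6: "ba" => no
  Position 7: "aa" => no
Total occurrences: 2

2


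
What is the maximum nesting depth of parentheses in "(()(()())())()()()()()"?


Input: "(()(()())())()()()()()"
Tracking depth:
  Position 0 '(': depth becomes 1
  Position 1 '(': depth becomes 2
  Position 2 ')': depth becomes 1
  Position 3 '(': depth becomes 2
  Position 4 '(': depth becomes 3
  Position 5 ')': depth becomes 2
  Position 6 '(': depth becomes 3
  Position 7 ')': depth becomes 2
  Position 8 ')': depth becomes 1
  Position 9 '(': depth becomes 2
  Position 10 ')': depth becomes 1
  Position 11 ')': depth becomes 0
  Position 12 '(': depth becomes 1
  Position 13 ')': depth becomes 0
  Position 14 '(': depth becomes 1
  Position 15 ')': depth becomes 0
  Position 16 '(': depth becomes 1
  Position 17 ')': depth becomes 0
  Position 18 '(': depth becomes 1
  Position 19 ')': depth becomes 0
  Position 20 '(': depth becomes 1
  Position 21 ')': depth becomes 0
Maximum depth reached: 3

3


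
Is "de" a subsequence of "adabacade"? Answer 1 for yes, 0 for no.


Check if "de" is a subsequence of "adabacade"
Greedy scan:
  Position 0 ('a'): no match needed
  Position 1 ('d'): matches sub[0] = 'd'
  Position 2 ('a'): no match needed
  Position 3 ('b'): no match needed
  Position 4 ('a'): no match needed
  Position 5 ('c'): no match needed
  Position 6 ('a'): no match needed
  Position 7 ('d'): no match needed
  Position 8 ('e'): matches sub[1] = 'e'
All 2 characters matched => is a subsequence

1


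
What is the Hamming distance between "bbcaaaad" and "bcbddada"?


Comparing "bbcaaaad" and "bcbddada" position by position:
  Position 0: 'b' vs 'b' => same
  Position 1: 'b' vs 'c' => differ
  Position 2: 'c' vs 'b' => differ
  Position 3: 'a' vs 'd' => differ
  Position 4: 'a' vs 'd' => differ
  Position 5: 'a' vs 'a' => same
  Position 6: 'a' vs 'd' => differ
  Position 7: 'd' vs 'a' => differ
Total differences (Hamming distance): 6

6


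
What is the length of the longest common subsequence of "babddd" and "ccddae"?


LCS of "babddd" and "ccddae"
DP table:
           c    c    d    d    a    e
      0    0    0    0    0    0    0
  b   0    0    0    0    0    0    0
  a   0    0    0    0    0    1    1
  b   0    0    0    0    0    1    1
  d   0    0    0    1    1    1    1
  d   0    0    0    1    2    2    2
  d   0    0    0    1    2    2    2
LCS length = dp[6][6] = 2

2


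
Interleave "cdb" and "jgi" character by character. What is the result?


Interleaving "cdb" and "jgi":
  Position 0: 'c' from first, 'j' from second => "cj"
  Position 1: 'd' from first, 'g' from second => "dg"
  Position 2: 'b' from first, 'i' from second => "bi"
Result: cjdgbi

cjdgbi


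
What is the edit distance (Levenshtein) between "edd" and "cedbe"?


Computing edit distance: "edd" -> "cedbe"
DP table:
           c    e    d    b    e
      0    1    2    3    4    5
  e   1    1    1    2    3    4
  d   2    2    2    1    2    3
  d   3    3    3    2    2    3
Edit distance = dp[3][5] = 3

3


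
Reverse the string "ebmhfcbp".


Input: ebmhfcbp
Reading characters right to left:
  Position 7: 'p'
  Position 6: 'b'
  Position 5: 'c'
  Position 4: 'f'
  Position 3: 'h'
  Position 2: 'm'
  Position 1: 'b'
  Position 0: 'e'
Reversed: pbcfhmbe

pbcfhmbe


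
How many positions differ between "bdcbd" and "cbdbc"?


Comparing "bdcbd" and "cbdbc" position by position:
  Position 0: 'b' vs 'c' => DIFFER
  Position 1: 'd' vs 'b' => DIFFER
  Position 2: 'c' vs 'd' => DIFFER
  Position 3: 'b' vs 'b' => same
  Position 4: 'd' vs 'c' => DIFFER
Positions that differ: 4

4


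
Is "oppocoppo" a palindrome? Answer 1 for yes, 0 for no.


Input: oppocoppo
Reversed: oppocoppo
  Compare pos 0 ('o') with pos 8 ('o'): match
  Compare pos 1 ('p') with pos 7 ('p'): match
  Compare pos 2 ('p') with pos 6 ('p'): match
  Compare pos 3 ('o') with pos 5 ('o'): match
Result: palindrome

1


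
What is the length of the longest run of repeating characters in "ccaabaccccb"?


Input: "ccaabaccccb"
Scanning for longest run:
  Position 1 ('c'): continues run of 'c', length=2
  Position 2 ('a'): new char, reset run to 1
  Position 3 ('a'): continues run of 'a', length=2
  Position 4 ('b'): new char, reset run to 1
  Position 5 ('a'): new char, reset run to 1
  Position 6 ('c'): new char, reset run to 1
  Position 7 ('c'): continues run of 'c', length=2
  Position 8 ('c'): continues run of 'c', length=3
  Position 9 ('c'): continues run of 'c', length=4
  Position 10 ('b'): new char, reset run to 1
Longest run: 'c' with length 4

4


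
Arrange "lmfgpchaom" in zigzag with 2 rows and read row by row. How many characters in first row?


Zigzag "lmfgpchaom" into 2 rows:
Placing characters:
  'l' => row 0
  'm' => row 1
  'f' => row 0
  'g' => row 1
  'p' => row 0
  'c' => row 1
  'h' => row 0
  'a' => row 1
  'o' => row 0
  'm' => row 1
Rows:
  Row 0: "lfpho"
  Row 1: "mgcam"
First row length: 5

5


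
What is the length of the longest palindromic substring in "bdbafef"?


Input: "bdbafef"
Checking substrings for palindromes:
  [0:3] "bdb" (len 3) => palindrome
  [4:7] "fef" (len 3) => palindrome
Longest palindromic substring: "bdb" with length 3

3


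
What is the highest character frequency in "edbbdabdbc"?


Input: edbbdabdbc
Character counts:
  'a': 1
  'b': 4
  'c': 1
  'd': 3
  'e': 1
Maximum frequency: 4

4


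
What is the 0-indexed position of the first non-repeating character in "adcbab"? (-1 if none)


Input: adcbab
Character frequencies:
  'a': 2
  'b': 2
  'c': 1
  'd': 1
Scanning left to right for freq == 1:
  Position 0 ('a'): freq=2, skip
  Position 1 ('d'): unique! => answer = 1

1


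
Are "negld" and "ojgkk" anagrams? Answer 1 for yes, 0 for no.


Strings: "negld", "ojgkk"
Sorted first:  degln
Sorted second: gjkko
Differ at position 0: 'd' vs 'g' => not anagrams

0


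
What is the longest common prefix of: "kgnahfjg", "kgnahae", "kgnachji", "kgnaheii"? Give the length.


Words: kgnahfjg, kgnahae, kgnachji, kgnaheii
  Position 0: all 'k' => match
  Position 1: all 'g' => match
  Position 2: all 'n' => match
  Position 3: all 'a' => match
  Position 4: ('h', 'h', 'c', 'h') => mismatch, stop
LCP = "kgna" (length 4)

4


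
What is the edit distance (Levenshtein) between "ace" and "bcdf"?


Computing edit distance: "ace" -> "bcdf"
DP table:
           b    c    d    f
      0    1    2    3    4
  a   1    1    2    3    4
  c   2    2    1    2    3
  e   3    3    2    2    3
Edit distance = dp[3][4] = 3

3


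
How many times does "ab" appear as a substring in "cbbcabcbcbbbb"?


Searching for "ab" in "cbbcabcbcbbbb"
Scanning each position:
  Position 0: "cb" => no
  Position 1: "bb" => no
  Position 2: "bc" => no
  Position 3: "ca" => no
  Position 4: "ab" => MATCH
  Position 5: "bc" => no
  Position 6: "cb" => no
  Position 7: "bc" => no
  Position 8: "cb" => no
  Position 9: "bb" => no
  Position 10: "bb" => no
  Position 11: "bb" => no
Total occurrences: 1

1


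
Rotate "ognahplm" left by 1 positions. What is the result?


Input: "ognahplm", rotate left by 1
First 1 characters: "o"
Remaining characters: "gnahplm"
Concatenate remaining + first: "gnahplm" + "o" = "gnahplmo"

gnahplmo


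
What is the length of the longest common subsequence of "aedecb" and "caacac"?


LCS of "aedecb" and "caacac"
DP table:
           c    a    a    c    a    c
      0    0    0    0    0    0    0
  a   0    0    1    1    1    1    1
  e   0    0    1    1    1    1    1
  d   0    0    1    1    1    1    1
  e   0    0    1    1    1    1    1
  c   0    1    1    1    2    2    2
  b   0    1    1    1    2    2    2
LCS length = dp[6][6] = 2

2
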